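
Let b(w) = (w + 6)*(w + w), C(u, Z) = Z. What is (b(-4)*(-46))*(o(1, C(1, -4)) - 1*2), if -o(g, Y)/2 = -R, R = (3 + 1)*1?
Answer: 4416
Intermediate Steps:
R = 4 (R = 4*1 = 4)
o(g, Y) = 8 (o(g, Y) = -(-2)*4 = -2*(-4) = 8)
b(w) = 2*w*(6 + w) (b(w) = (6 + w)*(2*w) = 2*w*(6 + w))
(b(-4)*(-46))*(o(1, C(1, -4)) - 1*2) = ((2*(-4)*(6 - 4))*(-46))*(8 - 1*2) = ((2*(-4)*2)*(-46))*(8 - 2) = -16*(-46)*6 = 736*6 = 4416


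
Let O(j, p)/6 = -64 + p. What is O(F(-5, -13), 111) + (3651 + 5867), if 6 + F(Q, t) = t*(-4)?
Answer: 9800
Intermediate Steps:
F(Q, t) = -6 - 4*t (F(Q, t) = -6 + t*(-4) = -6 - 4*t)
O(j, p) = -384 + 6*p (O(j, p) = 6*(-64 + p) = -384 + 6*p)
O(F(-5, -13), 111) + (3651 + 5867) = (-384 + 6*111) + (3651 + 5867) = (-384 + 666) + 9518 = 282 + 9518 = 9800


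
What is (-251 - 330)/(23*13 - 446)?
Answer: 83/21 ≈ 3.9524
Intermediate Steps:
(-251 - 330)/(23*13 - 446) = -581/(299 - 446) = -581/(-147) = -581*(-1/147) = 83/21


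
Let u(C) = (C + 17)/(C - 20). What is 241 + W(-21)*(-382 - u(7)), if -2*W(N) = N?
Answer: -48758/13 ≈ -3750.6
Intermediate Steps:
u(C) = (17 + C)/(-20 + C)
W(N) = -N/2
241 + W(-21)*(-382 - u(7)) = 241 + (-1/2*(-21))*(-382 - (17 + 7)/(-20 + 7)) = 241 + 21*(-382 - 24/(-13))/2 = 241 + 21*(-382 - (-1)*24/13)/2 = 241 + 21*(-382 - 1*(-24/13))/2 = 241 + 21*(-382 + 24/13)/2 = 241 + (21/2)*(-4942/13) = 241 - 51891/13 = -48758/13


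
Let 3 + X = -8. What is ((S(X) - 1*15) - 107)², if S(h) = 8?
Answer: 12996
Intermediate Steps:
X = -11 (X = -3 - 8 = -11)
((S(X) - 1*15) - 107)² = ((8 - 1*15) - 107)² = ((8 - 15) - 107)² = (-7 - 107)² = (-114)² = 12996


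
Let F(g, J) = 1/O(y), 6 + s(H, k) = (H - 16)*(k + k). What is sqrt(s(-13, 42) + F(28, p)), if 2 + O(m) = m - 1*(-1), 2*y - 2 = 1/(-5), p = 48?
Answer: 2*I*sqrt(613) ≈ 49.518*I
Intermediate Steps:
s(H, k) = -6 + 2*k*(-16 + H) (s(H, k) = -6 + (H - 16)*(k + k) = -6 + (-16 + H)*(2*k) = -6 + 2*k*(-16 + H))
y = 9/10 (y = 1 + (1/2)/(-5) = 1 + (1/2)*(-1/5) = 1 - 1/10 = 9/10 ≈ 0.90000)
O(m) = -1 + m (O(m) = -2 + (m - 1*(-1)) = -2 + (m + 1) = -2 + (1 + m) = -1 + m)
F(g, J) = -10 (F(g, J) = 1/(-1 + 9/10) = 1/(-1/10) = -10)
sqrt(s(-13, 42) + F(28, p)) = sqrt((-6 - 32*42 + 2*(-13)*42) - 10) = sqrt((-6 - 1344 - 1092) - 10) = sqrt(-2442 - 10) = sqrt(-2452) = 2*I*sqrt(613)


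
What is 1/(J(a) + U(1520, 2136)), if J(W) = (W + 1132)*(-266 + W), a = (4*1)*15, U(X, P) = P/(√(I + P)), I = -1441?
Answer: -10666165/2619097862924 - 267*√695/5238195725848 ≈ -4.0738e-6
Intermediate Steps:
U(X, P) = P/√(-1441 + P) (U(X, P) = P/(√(-1441 + P)) = P/√(-1441 + P))
a = 60 (a = 4*15 = 60)
J(W) = (-266 + W)*(1132 + W) (J(W) = (1132 + W)*(-266 + W) = (-266 + W)*(1132 + W))
1/(J(a) + U(1520, 2136)) = 1/((-301112 + 60² + 866*60) + 2136/√(-1441 + 2136)) = 1/((-301112 + 3600 + 51960) + 2136/√695) = 1/(-245552 + 2136*(√695/695)) = 1/(-245552 + 2136*√695/695)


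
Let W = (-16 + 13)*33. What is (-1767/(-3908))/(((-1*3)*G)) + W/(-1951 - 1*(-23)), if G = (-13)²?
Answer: 16062289/318337864 ≈ 0.050457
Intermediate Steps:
G = 169
W = -99 (W = -3*33 = -99)
(-1767/(-3908))/(((-1*3)*G)) + W/(-1951 - 1*(-23)) = (-1767/(-3908))/((-1*3*169)) - 99/(-1951 - 1*(-23)) = (-1767*(-1/3908))/((-3*169)) - 99/(-1951 + 23) = (1767/3908)/(-507) - 99/(-1928) = (1767/3908)*(-1/507) - 99*(-1/1928) = -589/660452 + 99/1928 = 16062289/318337864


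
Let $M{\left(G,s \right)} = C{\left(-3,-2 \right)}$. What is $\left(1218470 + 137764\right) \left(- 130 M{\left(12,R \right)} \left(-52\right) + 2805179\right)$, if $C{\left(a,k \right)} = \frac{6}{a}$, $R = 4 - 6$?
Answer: $3786142852206$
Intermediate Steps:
$R = -2$
$M{\left(G,s \right)} = -2$ ($M{\left(G,s \right)} = \frac{6}{-3} = 6 \left(- \frac{1}{3}\right) = -2$)
$\left(1218470 + 137764\right) \left(- 130 M{\left(12,R \right)} \left(-52\right) + 2805179\right) = \left(1218470 + 137764\right) \left(\left(-130\right) \left(-2\right) \left(-52\right) + 2805179\right) = 1356234 \left(260 \left(-52\right) + 2805179\right) = 1356234 \left(-13520 + 2805179\right) = 1356234 \cdot 2791659 = 3786142852206$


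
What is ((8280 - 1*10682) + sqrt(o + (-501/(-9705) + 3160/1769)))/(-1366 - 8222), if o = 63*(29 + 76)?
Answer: 1201/4794 - sqrt(54174478915661455)/27434695710 ≈ 0.24204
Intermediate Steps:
o = 6615 (o = 63*105 = 6615)
((8280 - 1*10682) + sqrt(o + (-501/(-9705) + 3160/1769)))/(-1366 - 8222) = ((8280 - 1*10682) + sqrt(6615 + (-501/(-9705) + 3160/1769)))/(-1366 - 8222) = ((8280 - 10682) + sqrt(6615 + (-501*(-1/9705) + 3160*(1/1769))))/(-9588) = (-2402 + sqrt(6615 + (167/3235 + 3160/1769)))*(-1/9588) = (-2402 + sqrt(6615 + 10518023/5722715))*(-1/9588) = (-2402 + sqrt(37866277748/5722715))*(-1/9588) = (-2402 + 2*sqrt(54174478915661455)/5722715)*(-1/9588) = 1201/4794 - sqrt(54174478915661455)/27434695710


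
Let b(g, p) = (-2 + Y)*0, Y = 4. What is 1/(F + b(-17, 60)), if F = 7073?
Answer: 1/7073 ≈ 0.00014138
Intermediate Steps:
b(g, p) = 0 (b(g, p) = (-2 + 4)*0 = 2*0 = 0)
1/(F + b(-17, 60)) = 1/(7073 + 0) = 1/7073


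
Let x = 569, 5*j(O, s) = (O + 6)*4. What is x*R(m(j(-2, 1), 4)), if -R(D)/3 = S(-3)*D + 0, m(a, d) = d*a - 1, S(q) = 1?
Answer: -100713/5 ≈ -20143.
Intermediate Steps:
j(O, s) = 24/5 + 4*O/5 (j(O, s) = ((O + 6)*4)/5 = ((6 + O)*4)/5 = (24 + 4*O)/5 = 24/5 + 4*O/5)
m(a, d) = -1 + a*d (m(a, d) = a*d - 1 = -1 + a*d)
R(D) = -3*D (R(D) = -3*(1*D + 0) = -3*(D + 0) = -3*D)
x*R(m(j(-2, 1), 4)) = 569*(-3*(-1 + (24/5 + (⅘)*(-2))*4)) = 569*(-3*(-1 + (24/5 - 8/5)*4)) = 569*(-3*(-1 + (16/5)*4)) = 569*(-3*(-1 + 64/5)) = 569*(-3*59/5) = 569*(-177/5) = -100713/5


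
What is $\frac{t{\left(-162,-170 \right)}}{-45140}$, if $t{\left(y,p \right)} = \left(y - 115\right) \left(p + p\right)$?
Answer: $- \frac{4709}{2257} \approx -2.0864$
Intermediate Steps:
$t{\left(y,p \right)} = 2 p \left(-115 + y\right)$ ($t{\left(y,p \right)} = \left(-115 + y\right) 2 p = 2 p \left(-115 + y\right)$)
$\frac{t{\left(-162,-170 \right)}}{-45140} = \frac{2 \left(-170\right) \left(-115 - 162\right)}{-45140} = 2 \left(-170\right) \left(-277\right) \left(- \frac{1}{45140}\right) = 94180 \left(- \frac{1}{45140}\right) = - \frac{4709}{2257}$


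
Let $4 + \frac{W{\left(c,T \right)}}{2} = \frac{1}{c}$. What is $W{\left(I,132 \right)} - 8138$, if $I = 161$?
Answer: $- \frac{1311504}{161} \approx -8146.0$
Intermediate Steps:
$W{\left(c,T \right)} = -8 + \frac{2}{c}$
$W{\left(I,132 \right)} - 8138 = \left(-8 + \frac{2}{161}\right) - 8138 = - \frac{1286}{161} - 8138 = - \frac{1311504}{161}$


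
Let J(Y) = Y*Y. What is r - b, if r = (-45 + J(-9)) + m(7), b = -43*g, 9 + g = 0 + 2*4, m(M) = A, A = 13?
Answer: 6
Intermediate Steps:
m(M) = 13
J(Y) = Y²
g = -1 (g = -9 + (0 + 2*4) = -9 + (0 + 8) = -9 + 8 = -1)
b = 43 (b = -43*(-1) = 43)
r = 49 (r = (-45 + (-9)²) + 13 = (-45 + 81) + 13 = 36 + 13 = 49)
r - b = 49 - 1*43 = 49 - 43 = 6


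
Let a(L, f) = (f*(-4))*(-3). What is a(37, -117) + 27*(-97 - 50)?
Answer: -5373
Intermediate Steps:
a(L, f) = 12*f (a(L, f) = -4*f*(-3) = 12*f)
a(37, -117) + 27*(-97 - 50) = 12*(-117) + 27*(-97 - 50) = -1404 + 27*(-147) = -1404 - 3969 = -5373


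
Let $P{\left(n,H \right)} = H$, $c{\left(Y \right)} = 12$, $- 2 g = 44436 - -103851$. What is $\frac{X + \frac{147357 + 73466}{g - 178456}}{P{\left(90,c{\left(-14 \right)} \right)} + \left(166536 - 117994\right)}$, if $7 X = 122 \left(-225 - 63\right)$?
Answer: $- \frac{8876881793}{85853012861} \approx -0.1034$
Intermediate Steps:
$g = - \frac{148287}{2}$ ($g = - \frac{44436 - -103851}{2} = - \frac{44436 + 103851}{2} = \left(- \frac{1}{2}\right) 148287 = - \frac{148287}{2} \approx -74144.0$)
$X = - \frac{35136}{7}$ ($X = \frac{122 \left(-225 - 63\right)}{7} = \frac{122 \left(-288\right)}{7} = \frac{1}{7} \left(-35136\right) = - \frac{35136}{7} \approx -5019.4$)
$\frac{X + \frac{147357 + 73466}{g - 178456}}{P{\left(90,c{\left(-14 \right)} \right)} + \left(166536 - 117994\right)} = \frac{- \frac{35136}{7} + \frac{147357 + 73466}{- \frac{148287}{2} - 178456}}{12 + \left(166536 - 117994\right)} = \frac{- \frac{35136}{7} + \frac{220823}{- \frac{505199}{2}}}{12 + 48542} = \frac{- \frac{35136}{7} + 220823 \left(- \frac{2}{505199}\right)}{48554} = \left(- \frac{35136}{7} - \frac{441646}{505199}\right) \frac{1}{48554} = \left(- \frac{17753763586}{3536393}\right) \frac{1}{48554} = - \frac{8876881793}{85853012861}$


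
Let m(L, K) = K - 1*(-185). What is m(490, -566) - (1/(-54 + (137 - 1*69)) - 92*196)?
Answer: 247113/14 ≈ 17651.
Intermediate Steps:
m(L, K) = 185 + K (m(L, K) = K + 185 = 185 + K)
m(490, -566) - (1/(-54 + (137 - 1*69)) - 92*196) = (185 - 566) - (1/(-54 + (137 - 1*69)) - 92*196) = -381 - (1/(-54 + (137 - 69)) - 18032) = -381 - (1/(-54 + 68) - 18032) = -381 - (1/14 - 18032) = -381 - 1*(-252447/14) = -381 + 252447/14 = 247113/14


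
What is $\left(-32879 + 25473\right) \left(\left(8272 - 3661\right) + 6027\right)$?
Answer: $-78785028$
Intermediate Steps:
$\left(-32879 + 25473\right) \left(\left(8272 - 3661\right) + 6027\right) = - 7406 \left(\left(8272 - 3661\right) + 6027\right) = - 7406 \left(4611 + 6027\right) = \left(-7406\right) 10638 = -78785028$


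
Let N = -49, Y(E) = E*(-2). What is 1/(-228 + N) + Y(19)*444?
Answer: -4673545/277 ≈ -16872.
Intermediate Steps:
Y(E) = -2*E
1/(-228 + N) + Y(19)*444 = 1/(-228 - 49) - 2*19*444 = 1/(-277) - 38*444 = -1/277 - 16872 = -4673545/277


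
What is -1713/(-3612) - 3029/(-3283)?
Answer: 788787/564676 ≈ 1.3969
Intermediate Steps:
-1713/(-3612) - 3029/(-3283) = -1713*(-1/3612) - 3029*(-1/3283) = 571/1204 + 3029/3283 = 788787/564676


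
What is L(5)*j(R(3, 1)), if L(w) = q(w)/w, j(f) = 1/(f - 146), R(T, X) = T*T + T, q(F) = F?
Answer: -1/134 ≈ -0.0074627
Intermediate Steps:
R(T, X) = T + T² (R(T, X) = T² + T = T + T²)
j(f) = 1/(-146 + f)
L(w) = 1 (L(w) = w/w = 1)
L(5)*j(R(3, 1)) = 1/(-146 + 3*(1 + 3)) = 1/(-146 + 3*4) = 1/(-146 + 12) = 1/(-134) = 1*(-1/134) = -1/134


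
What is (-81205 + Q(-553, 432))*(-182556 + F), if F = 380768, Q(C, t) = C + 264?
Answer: -16153088728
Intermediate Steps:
Q(C, t) = 264 + C
(-81205 + Q(-553, 432))*(-182556 + F) = (-81205 + (264 - 553))*(-182556 + 380768) = (-81205 - 289)*198212 = -81494*198212 = -16153088728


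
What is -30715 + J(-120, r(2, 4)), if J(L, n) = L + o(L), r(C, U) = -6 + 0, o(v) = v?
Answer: -30955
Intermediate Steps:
r(C, U) = -6
J(L, n) = 2*L (J(L, n) = L + L = 2*L)
-30715 + J(-120, r(2, 4)) = -30715 + 2*(-120) = -30715 - 240 = -30955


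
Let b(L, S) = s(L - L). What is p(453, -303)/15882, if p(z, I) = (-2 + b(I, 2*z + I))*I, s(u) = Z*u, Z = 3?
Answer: 101/2647 ≈ 0.038156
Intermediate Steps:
s(u) = 3*u
b(L, S) = 0 (b(L, S) = 3*(L - L) = 3*0 = 0)
p(z, I) = -2*I (p(z, I) = (-2 + 0)*I = -2*I)
p(453, -303)/15882 = -2*(-303)/15882 = 606*(1/15882) = 101/2647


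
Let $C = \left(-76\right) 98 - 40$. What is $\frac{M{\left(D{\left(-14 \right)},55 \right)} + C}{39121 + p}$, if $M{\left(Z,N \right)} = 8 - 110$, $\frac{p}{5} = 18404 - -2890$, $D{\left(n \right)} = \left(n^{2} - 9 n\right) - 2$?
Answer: $- \frac{7590}{145591} \approx -0.052132$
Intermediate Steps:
$D{\left(n \right)} = -2 + n^{2} - 9 n$
$p = 106470$ ($p = 5 \left(18404 - -2890\right) = 5 \left(18404 + 2890\right) = 5 \cdot 21294 = 106470$)
$C = -7488$ ($C = -7448 - 40 = -7488$)
$M{\left(Z,N \right)} = -102$ ($M{\left(Z,N \right)} = 8 - 110 = -102$)
$\frac{M{\left(D{\left(-14 \right)},55 \right)} + C}{39121 + p} = \frac{-102 - 7488}{39121 + 106470} = - \frac{7590}{145591}$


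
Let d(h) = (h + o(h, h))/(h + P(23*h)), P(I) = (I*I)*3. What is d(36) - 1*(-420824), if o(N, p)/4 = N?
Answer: 24042937597/57133 ≈ 4.2082e+5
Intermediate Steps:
P(I) = 3*I² (P(I) = I²*3 = 3*I²)
o(N, p) = 4*N
d(h) = 5*h/(h + 1587*h²) (d(h) = (h + 4*h)/(h + 3*(23*h)²) = (5*h)/(h + 3*(529*h²)) = (5*h)/(h + 1587*h²) = 5*h/(h + 1587*h²))
d(36) - 1*(-420824) = 5/(1 + 1587*36) - 1*(-420824) = 5/(1 + 57132) + 420824 = 5/57133 + 420824 = 24042937597/57133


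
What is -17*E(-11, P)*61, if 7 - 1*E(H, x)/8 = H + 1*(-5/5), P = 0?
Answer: -157624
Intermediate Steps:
E(H, x) = 64 - 8*H (E(H, x) = 56 - 8*(H + 1*(-5/5)) = 56 - 8*(H + 1*(-5*⅕)) = 56 - 8*(H + 1*(-1)) = 56 - 8*(H - 1) = 56 - 8*(-1 + H) = 56 + (8 - 8*H) = 64 - 8*H)
-17*E(-11, P)*61 = -17*(64 - 8*(-11))*61 = -17*(64 + 88)*61 = -17*152*61 = -2584*61 = -157624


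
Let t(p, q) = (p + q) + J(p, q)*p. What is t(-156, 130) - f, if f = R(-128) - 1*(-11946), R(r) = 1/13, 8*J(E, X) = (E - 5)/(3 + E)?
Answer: -15902183/1326 ≈ -11993.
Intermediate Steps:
J(E, X) = (-5 + E)/(8*(3 + E)) (J(E, X) = ((E - 5)/(3 + E))/8 = ((-5 + E)/(3 + E))/8 = (-5 + E)/(8*(3 + E)))
R(r) = 1/13
t(p, q) = p + q + p*(-5 + p)/(8*(3 + p)) (t(p, q) = (p + q) + ((-5 + p)/(8*(3 + p)))*p = (p + q) + p*(-5 + p)/(8*(3 + p)) = p + q + p*(-5 + p)/(8*(3 + p)))
f = 155299/13 (f = 1/13 - 1*(-11946) = 1/13 + 11946 = 155299/13 ≈ 11946.)
t(-156, 130) - f = ((3 - 156)*(-156 + 130) + (1/8)*(-156)*(-5 - 156))/(3 - 156) - 1*155299/13 = (-153*(-26) + (1/8)*(-156)*(-161))/(-153) - 155299/13 = -(3978 + 6279/2)/153 - 155299/13 = -1/153*14235/2 - 155299/13 = -4745/102 - 155299/13 = -15902183/1326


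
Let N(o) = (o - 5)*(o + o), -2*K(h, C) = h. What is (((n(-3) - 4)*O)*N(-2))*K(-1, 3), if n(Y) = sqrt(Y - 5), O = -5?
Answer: 280 - 140*I*sqrt(2) ≈ 280.0 - 197.99*I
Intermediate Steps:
K(h, C) = -h/2
n(Y) = sqrt(-5 + Y)
N(o) = 2*o*(-5 + o) (N(o) = (-5 + o)*(2*o) = 2*o*(-5 + o))
(((n(-3) - 4)*O)*N(-2))*K(-1, 3) = (((sqrt(-5 - 3) - 4)*(-5))*(2*(-2)*(-5 - 2)))*(-1/2*(-1)) = (((sqrt(-8) - 4)*(-5))*(2*(-2)*(-7)))*(1/2) = (((2*I*sqrt(2) - 4)*(-5))*28)*(1/2) = (((-4 + 2*I*sqrt(2))*(-5))*28)*(1/2) = ((20 - 10*I*sqrt(2))*28)*(1/2) = (560 - 280*I*sqrt(2))*(1/2) = 280 - 140*I*sqrt(2)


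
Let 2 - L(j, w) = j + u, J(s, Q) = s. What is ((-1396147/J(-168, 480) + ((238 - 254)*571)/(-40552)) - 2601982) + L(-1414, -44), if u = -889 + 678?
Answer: -2207364254161/851592 ≈ -2.5920e+6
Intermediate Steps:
u = -211
L(j, w) = 213 - j (L(j, w) = 2 - (j - 211) = 2 - (-211 + j) = 2 + (211 - j) = 213 - j)
((-1396147/J(-168, 480) + ((238 - 254)*571)/(-40552)) - 2601982) + L(-1414, -44) = ((-1396147/(-168) + ((238 - 254)*571)/(-40552)) - 2601982) + (213 - 1*(-1414)) = ((-1396147*(-1/168) - 16*571*(-1/40552)) - 2601982) + (213 + 1414) = ((1396147/168 - 9136*(-1/40552)) - 2601982) + 1627 = ((1396147/168 + 1142/5069) - 2601982) + 1627 = (7077260999/851592 - 2601982) + 1627 = -2208749794345/851592 + 1627 = -2207364254161/851592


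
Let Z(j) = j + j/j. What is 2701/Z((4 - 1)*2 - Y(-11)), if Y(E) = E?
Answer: 2701/18 ≈ 150.06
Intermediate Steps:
Z(j) = 1 + j (Z(j) = j + 1 = 1 + j)
2701/Z((4 - 1)*2 - Y(-11)) = 2701/(1 + ((4 - 1)*2 - 1*(-11))) = 2701/(1 + (3*2 + 11)) = 2701/(1 + (6 + 11)) = 2701/(1 + 17) = 2701/18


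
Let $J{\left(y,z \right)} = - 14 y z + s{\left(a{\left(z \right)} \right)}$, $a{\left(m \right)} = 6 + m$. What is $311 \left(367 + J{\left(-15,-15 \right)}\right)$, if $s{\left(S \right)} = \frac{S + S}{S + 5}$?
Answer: $- \frac{1728227}{2} \approx -8.6411 \cdot 10^{5}$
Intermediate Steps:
$s{\left(S \right)} = \frac{2 S}{5 + S}$
$J{\left(y,z \right)} = - 14 y z + \frac{2 \left(6 + z\right)}{11 + z}$ ($J{\left(y,z \right)} = - 14 y z + \frac{2 \left(6 + z\right)}{5 + \left(6 + z\right)} = - 14 y z + \frac{2 \left(6 + z\right)}{11 + z}$)
$311 \left(367 + J{\left(-15,-15 \right)}\right) = 311 \left(367 + \frac{2 \left(6 - 15 - \left(-105\right) \left(-15\right) \left(11 - 15\right)\right)}{11 - 15}\right) = 311 \left(367 + \frac{2 \left(6 - 15 - \left(-105\right) \left(-15\right) \left(-4\right)\right)}{-4}\right) = 311 \left(367 + 2 \left(- \frac{1}{4}\right) \left(6 - 15 + 6300\right)\right) = 311 \left(367 + 2 \left(- \frac{1}{4}\right) 6291\right) = 311 \left(367 - \frac{6291}{2}\right) = 311 \left(- \frac{5557}{2}\right) = - \frac{1728227}{2}$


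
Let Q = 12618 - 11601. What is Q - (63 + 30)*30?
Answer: -1773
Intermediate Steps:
Q = 1017
Q - (63 + 30)*30 = 1017 - (63 + 30)*30 = 1017 - 93*30 = 1017 - 1*2790 = 1017 - 2790 = -1773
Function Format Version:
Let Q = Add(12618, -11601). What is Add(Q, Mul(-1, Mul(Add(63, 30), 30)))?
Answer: -1773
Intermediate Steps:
Q = 1017
Add(Q, Mul(-1, Mul(Add(63, 30), 30))) = Add(1017, Mul(-1, Mul(Add(63, 30), 30))) = Add(1017, Mul(-1, Mul(93, 30))) = Add(1017, Mul(-1, 2790)) = Add(1017, -2790) = -1773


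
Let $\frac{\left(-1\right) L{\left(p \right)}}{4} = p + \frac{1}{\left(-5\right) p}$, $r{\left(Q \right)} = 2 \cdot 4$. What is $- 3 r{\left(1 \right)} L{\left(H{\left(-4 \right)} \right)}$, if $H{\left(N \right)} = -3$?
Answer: $- \frac{1408}{5} \approx -281.6$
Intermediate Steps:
$r{\left(Q \right)} = 8$
$L{\left(p \right)} = - 4 p + \frac{4}{5 p}$ ($L{\left(p \right)} = - 4 \left(p + \frac{1}{\left(-5\right) p}\right) = - 4 \left(p - \frac{1}{5 p}\right) = - 4 p + \frac{4}{5 p}$)
$- 3 r{\left(1 \right)} L{\left(H{\left(-4 \right)} \right)} = \left(-3\right) 8 \left(\left(-4\right) \left(-3\right) + \frac{4}{5 \left(-3\right)}\right) = - 24 \left(12 + \frac{4}{5} \left(- \frac{1}{3}\right)\right) = - 24 \left(12 - \frac{4}{15}\right) = \left(-24\right) \frac{176}{15} = - \frac{1408}{5}$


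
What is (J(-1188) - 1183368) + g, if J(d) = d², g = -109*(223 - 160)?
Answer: 221109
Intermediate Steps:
g = -6867 (g = -109*63 = -6867)
(J(-1188) - 1183368) + g = ((-1188)² - 1183368) - 6867 = (1411344 - 1183368) - 6867 = 227976 - 6867 = 221109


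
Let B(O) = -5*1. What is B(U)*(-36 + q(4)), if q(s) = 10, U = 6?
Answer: 130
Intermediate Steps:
B(O) = -5
B(U)*(-36 + q(4)) = -5*(-36 + 10) = -5*(-26) = 130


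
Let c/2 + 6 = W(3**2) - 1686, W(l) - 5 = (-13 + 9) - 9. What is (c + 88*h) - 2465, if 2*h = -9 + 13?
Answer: -5689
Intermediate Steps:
h = 2 (h = (-9 + 13)/2 = (1/2)*4 = 2)
W(l) = -8 (W(l) = 5 + ((-13 + 9) - 9) = 5 + (-4 - 9) = 5 - 13 = -8)
c = -3400 (c = -12 + 2*(-8 - 1686) = -12 + 2*(-1694) = -12 - 3388 = -3400)
(c + 88*h) - 2465 = (-3400 + 88*2) - 2465 = (-3400 + 176) - 2465 = -3224 - 2465 = -5689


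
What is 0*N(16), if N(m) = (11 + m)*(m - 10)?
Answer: 0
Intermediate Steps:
N(m) = (-10 + m)*(11 + m) (N(m) = (11 + m)*(-10 + m) = (-10 + m)*(11 + m))
0*N(16) = 0*(-110 + 16 + 16²) = 0*(-110 + 16 + 256) = 0*162 = 0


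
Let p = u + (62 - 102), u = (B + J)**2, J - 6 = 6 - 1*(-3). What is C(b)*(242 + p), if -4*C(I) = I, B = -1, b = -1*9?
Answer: 1791/2 ≈ 895.50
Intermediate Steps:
b = -9
J = 15 (J = 6 + (6 - 1*(-3)) = 6 + (6 + 3) = 6 + 9 = 15)
u = 196 (u = (-1 + 15)**2 = 14**2 = 196)
C(I) = -I/4
p = 156 (p = 196 + (62 - 102) = 196 - 40 = 156)
C(b)*(242 + p) = (-1/4*(-9))*(242 + 156) = (9/4)*398 = 1791/2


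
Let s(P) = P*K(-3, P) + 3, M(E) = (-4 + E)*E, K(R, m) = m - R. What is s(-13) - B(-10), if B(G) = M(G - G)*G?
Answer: 133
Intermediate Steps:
M(E) = E*(-4 + E)
s(P) = 3 + P*(3 + P) (s(P) = P*(P - 1*(-3)) + 3 = P*(P + 3) + 3 = P*(3 + P) + 3 = 3 + P*(3 + P))
B(G) = 0 (B(G) = ((G - G)*(-4 + (G - G)))*G = (0*(-4 + 0))*G = (0*(-4))*G = 0*G = 0)
s(-13) - B(-10) = (3 - 13*(3 - 13)) - 1*0 = (3 - 13*(-10)) + 0 = (3 + 130) + 0 = 133 + 0 = 133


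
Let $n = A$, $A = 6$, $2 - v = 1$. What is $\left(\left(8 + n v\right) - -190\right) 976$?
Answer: $199104$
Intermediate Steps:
$v = 1$ ($v = 2 - 1 = 1$)
$n = 6$
$\left(\left(8 + n v\right) - -190\right) 976 = \left(\left(8 + 6 \cdot 1\right) - -190\right) 976 = \left(\left(8 + 6\right) + 190\right) 976 = \left(14 + 190\right) 976 = 204 \cdot 976 = 199104$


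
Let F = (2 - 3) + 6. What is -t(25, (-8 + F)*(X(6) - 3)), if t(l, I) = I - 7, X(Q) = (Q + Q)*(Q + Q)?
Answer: 430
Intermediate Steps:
F = 5 (F = -1 + 6 = 5)
X(Q) = 4*Q² (X(Q) = (2*Q)*(2*Q) = 4*Q²)
t(l, I) = -7 + I
-t(25, (-8 + F)*(X(6) - 3)) = -(-7 + (-8 + 5)*(4*6² - 3)) = -(-7 - 3*(4*36 - 3)) = -(-7 - 3*(144 - 3)) = -(-7 - 3*141) = -(-7 - 423) = -1*(-430) = 430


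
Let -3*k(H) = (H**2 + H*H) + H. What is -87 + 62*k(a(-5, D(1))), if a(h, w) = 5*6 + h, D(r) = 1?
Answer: -26437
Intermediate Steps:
a(h, w) = 30 + h
k(H) = -2*H**2/3 - H/3 (k(H) = -((H**2 + H*H) + H)/3 = -((H**2 + H**2) + H)/3 = -(2*H**2 + H)/3 = -(H + 2*H**2)/3 = -2*H**2/3 - H/3)
-87 + 62*k(a(-5, D(1))) = -87 + 62*(-(30 - 5)*(1 + 2*(30 - 5))/3) = -87 + 62*(-1/3*25*(1 + 2*25)) = -87 + 62*(-1/3*25*(1 + 50)) = -87 + 62*(-1/3*25*51) = -87 + 62*(-425) = -87 - 26350 = -26437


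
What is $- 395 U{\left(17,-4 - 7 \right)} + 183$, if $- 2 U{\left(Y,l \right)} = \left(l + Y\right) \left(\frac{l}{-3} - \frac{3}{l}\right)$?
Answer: $\frac{53363}{11} \approx 4851.2$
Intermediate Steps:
$U{\left(Y,l \right)} = - \frac{\left(Y + l\right) \left(- \frac{3}{l} - \frac{l}{3}\right)}{2}$ ($U{\left(Y,l \right)} = - \frac{\left(l + Y\right) \left(\frac{l}{-3} - \frac{3}{l}\right)}{2} = - \frac{\left(Y + l\right) \left(l \left(- \frac{1}{3}\right) - \frac{3}{l}\right)}{2} = - \frac{\left(Y + l\right) \left(- \frac{l}{3} - \frac{3}{l}\right)}{2} = - \frac{\left(Y + l\right) \left(- \frac{3}{l} - \frac{l}{3}\right)}{2}$)
$- 395 U{\left(17,-4 - 7 \right)} + 183 = - 395 \frac{9 \cdot 17 + \left(-4 - 7\right) \left(9 + \left(-4 - 7\right)^{2} + 17 \left(-4 - 7\right)\right)}{6 \left(-4 - 7\right)} + 183 = - 395 \frac{153 - 11 \left(9 + \left(-11\right)^{2} + 17 \left(-11\right)\right)}{6 \left(-11\right)} + 183 = - 395 \cdot \frac{1}{6} \left(- \frac{1}{11}\right) \left(153 - 11 \left(9 + 121 - 187\right)\right) + 183 = - 395 \cdot \frac{1}{6} \left(- \frac{1}{11}\right) \left(153 - -627\right) + 183 = - 395 \cdot \frac{1}{6} \left(- \frac{1}{11}\right) \left(153 + 627\right) + 183 = - 395 \cdot \frac{1}{6} \left(- \frac{1}{11}\right) 780 + 183 = \left(-395\right) \left(- \frac{130}{11}\right) + 183 = \frac{51350}{11} + 183 = \frac{53363}{11}$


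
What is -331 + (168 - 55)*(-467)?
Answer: -53102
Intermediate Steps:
-331 + (168 - 55)*(-467) = -331 + 113*(-467) = -331 - 52771 = -53102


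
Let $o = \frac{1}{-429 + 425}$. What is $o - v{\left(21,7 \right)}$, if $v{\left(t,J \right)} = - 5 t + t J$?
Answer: $- \frac{169}{4} \approx -42.25$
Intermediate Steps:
$v{\left(t,J \right)} = - 5 t + J t$
$o = - \frac{1}{4}$ ($o = \frac{1}{-4} = - \frac{1}{4} \approx -0.25$)
$o - v{\left(21,7 \right)} = - \frac{1}{4} - 21 \left(-5 + 7\right) = - \frac{1}{4} - 21 \cdot 2 = - \frac{1}{4} - 42 = - \frac{169}{4}$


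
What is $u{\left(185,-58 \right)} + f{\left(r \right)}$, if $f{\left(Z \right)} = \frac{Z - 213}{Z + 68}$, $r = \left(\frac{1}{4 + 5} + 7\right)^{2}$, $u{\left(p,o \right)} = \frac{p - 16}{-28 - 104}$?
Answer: $- \frac{419975}{158466} \approx -2.6503$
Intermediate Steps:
$u{\left(p,o \right)} = \frac{4}{33} - \frac{p}{132}$ ($u{\left(p,o \right)} = \frac{-16 + p}{-132} = \left(-16 + p\right) \left(- \frac{1}{132}\right) = \frac{4}{33} - \frac{p}{132}$)
$r = \frac{4096}{81}$ ($r = \left(\frac{1}{9} + 7\right)^{2} = \left(\frac{64}{9}\right)^{2} = \frac{4096}{81} \approx 50.568$)
$f{\left(Z \right)} = \frac{-213 + Z}{68 + Z}$
$u{\left(185,-58 \right)} + f{\left(r \right)} = \left(\frac{4}{33} - \frac{185}{132}\right) + \frac{-213 + \frac{4096}{81}}{68 + \frac{4096}{81}} = \left(\frac{4}{33} - \frac{185}{132}\right) + \frac{1}{\frac{9604}{81}} \left(- \frac{13157}{81}\right) = - \frac{169}{132} + \frac{81}{9604} \left(- \frac{13157}{81}\right) = - \frac{169}{132} - \frac{13157}{9604} = - \frac{419975}{158466}$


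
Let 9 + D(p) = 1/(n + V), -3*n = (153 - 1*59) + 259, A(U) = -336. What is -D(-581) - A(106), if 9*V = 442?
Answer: 212874/617 ≈ 345.01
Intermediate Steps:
V = 442/9 (V = (⅑)*442 = 442/9 ≈ 49.111)
n = -353/3 (n = -((153 - 1*59) + 259)/3 = -((153 - 59) + 259)/3 = -(94 + 259)/3 = -⅓*353 = -353/3 ≈ -117.67)
D(p) = -5562/617 (D(p) = -9 + 1/(-353/3 + 442/9) = -9 + 1/(-617/9) = -9 - 9/617 = -5562/617)
-D(-581) - A(106) = -1*(-5562/617) - 1*(-336) = 5562/617 + 336 = 212874/617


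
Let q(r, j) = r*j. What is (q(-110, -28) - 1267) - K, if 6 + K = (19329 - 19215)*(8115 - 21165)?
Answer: 1489519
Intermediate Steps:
q(r, j) = j*r
K = -1487706 (K = -6 + (19329 - 19215)*(8115 - 21165) = -6 + 114*(-13050) = -6 - 1487700 = -1487706)
(q(-110, -28) - 1267) - K = (-28*(-110) - 1267) - 1*(-1487706) = (3080 - 1267) + 1487706 = 1813 + 1487706 = 1489519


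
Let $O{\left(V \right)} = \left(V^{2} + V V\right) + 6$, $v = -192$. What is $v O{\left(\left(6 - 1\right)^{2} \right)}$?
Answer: $-241152$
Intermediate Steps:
$O{\left(V \right)} = 6 + 2 V^{2}$ ($O{\left(V \right)} = \left(V^{2} + V^{2}\right) + 6 = 2 V^{2} + 6 = 6 + 2 V^{2}$)
$v O{\left(\left(6 - 1\right)^{2} \right)} = - 192 \left(6 + 2 \left(\left(6 - 1\right)^{2}\right)^{2}\right) = - 192 \left(6 + 2 \left(5^{2}\right)^{2}\right) = - 192 \left(6 + 2 \cdot 25^{2}\right) = - 192 \left(6 + 2 \cdot 625\right) = - 192 \left(6 + 1250\right) = \left(-192\right) 1256 = -241152$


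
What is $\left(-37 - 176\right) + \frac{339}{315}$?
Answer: $- \frac{22252}{105} \approx -211.92$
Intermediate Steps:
$\left(-37 - 176\right) + \frac{339}{315} = -213 + 339 \cdot \frac{1}{315} = -213 + \frac{113}{105} = - \frac{22252}{105}$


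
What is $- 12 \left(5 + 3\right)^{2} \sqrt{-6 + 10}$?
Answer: $-1536$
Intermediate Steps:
$- 12 \left(5 + 3\right)^{2} \sqrt{-6 + 10} = - 12 \cdot 8^{2} \sqrt{4} = \left(-12\right) 64 \cdot 2 = \left(-768\right) 2 = -1536$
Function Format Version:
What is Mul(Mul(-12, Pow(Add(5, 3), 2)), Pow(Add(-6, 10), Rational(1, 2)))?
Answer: -1536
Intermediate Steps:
Mul(Mul(-12, Pow(Add(5, 3), 2)), Pow(Add(-6, 10), Rational(1, 2))) = Mul(Mul(-12, Pow(8, 2)), Pow(4, Rational(1, 2))) = Mul(Mul(-12, 64), 2) = Mul(-768, 2) = -1536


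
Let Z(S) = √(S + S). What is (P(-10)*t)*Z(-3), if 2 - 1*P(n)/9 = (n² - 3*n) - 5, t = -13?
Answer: 14391*I*√6 ≈ 35251.0*I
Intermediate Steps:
P(n) = 63 - 9*n² + 27*n (P(n) = 18 - 9*((n² - 3*n) - 5) = 18 - 9*(-5 + n² - 3*n) = 18 + (45 - 9*n² + 27*n) = 63 - 9*n² + 27*n)
Z(S) = √2*√S (Z(S) = √(2*S) = √2*√S)
(P(-10)*t)*Z(-3) = ((63 - 9*(-10)² + 27*(-10))*(-13))*(√2*√(-3)) = ((63 - 9*100 - 270)*(-13))*(√2*(I*√3)) = ((63 - 900 - 270)*(-13))*(I*√6) = (-1107*(-13))*(I*√6) = 14391*(I*√6) = 14391*I*√6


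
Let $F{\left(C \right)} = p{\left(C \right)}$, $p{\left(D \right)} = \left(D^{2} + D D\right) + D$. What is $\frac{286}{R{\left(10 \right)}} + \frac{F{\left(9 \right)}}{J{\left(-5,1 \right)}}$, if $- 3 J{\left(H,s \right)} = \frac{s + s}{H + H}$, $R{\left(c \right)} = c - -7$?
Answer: $\frac{43891}{17} \approx 2581.8$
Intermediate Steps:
$R{\left(c \right)} = 7 + c$ ($R{\left(c \right)} = c + 7 = 7 + c$)
$J{\left(H,s \right)} = - \frac{s}{3 H}$ ($J{\left(H,s \right)} = - \frac{\left(s + s\right) \frac{1}{H + H}}{3} = - \frac{2 s \frac{1}{2 H}}{3} = - \frac{s \frac{1}{H}}{3} = - \frac{s}{3 H}$)
$p{\left(D \right)} = D + 2 D^{2}$ ($p{\left(D \right)} = \left(D^{2} + D^{2}\right) + D = 2 D^{2} + D = D + 2 D^{2}$)
$F{\left(C \right)} = C \left(1 + 2 C\right)$
$\frac{286}{R{\left(10 \right)}} + \frac{F{\left(9 \right)}}{J{\left(-5,1 \right)}} = \frac{286}{7 + 10} + \frac{9 \left(1 + 2 \cdot 9\right)}{\left(- \frac{1}{3}\right) 1 \frac{1}{-5}} = \frac{286}{17} + \frac{9 \left(1 + 18\right)}{\left(- \frac{1}{3}\right) 1 \left(- \frac{1}{5}\right)} = 286 \cdot \frac{1}{17} + 9 \cdot 19 \frac{1}{\frac{1}{15}} = \frac{286}{17} + 171 \cdot 15 = \frac{286}{17} + 2565 = \frac{43891}{17}$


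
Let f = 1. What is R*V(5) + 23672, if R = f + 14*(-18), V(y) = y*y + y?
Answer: 16142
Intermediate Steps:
V(y) = y + y² (V(y) = y² + y = y + y²)
R = -251 (R = 1 + 14*(-18) = 1 - 252 = -251)
R*V(5) + 23672 = -1255*(1 + 5) + 23672 = -1255*6 + 23672 = -251*30 + 23672 = -7530 + 23672 = 16142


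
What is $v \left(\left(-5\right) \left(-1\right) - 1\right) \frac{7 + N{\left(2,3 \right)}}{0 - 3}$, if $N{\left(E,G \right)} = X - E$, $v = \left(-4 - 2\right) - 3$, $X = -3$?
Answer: $24$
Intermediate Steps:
$v = -9$ ($v = -6 - 3 = -9$)
$N{\left(E,G \right)} = -3 - E$
$v \left(\left(-5\right) \left(-1\right) - 1\right) \frac{7 + N{\left(2,3 \right)}}{0 - 3} = - 9 \left(\left(-5\right) \left(-1\right) - 1\right) \frac{7 - 5}{0 - 3} = - 9 \left(5 - 1\right) \frac{7 - 5}{-3} = \left(-9\right) 4 \left(7 - 5\right) \left(- \frac{1}{3}\right) = - 36 \cdot 2 \left(- \frac{1}{3}\right) = \left(-36\right) \left(- \frac{2}{3}\right) = 24$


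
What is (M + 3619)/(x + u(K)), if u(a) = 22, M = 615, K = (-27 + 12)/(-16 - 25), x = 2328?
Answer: 2117/1175 ≈ 1.8017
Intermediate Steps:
K = 15/41 (K = -15/(-41) = -15*(-1/41) = 15/41 ≈ 0.36585)
(M + 3619)/(x + u(K)) = (615 + 3619)/(2328 + 22) = 4234/2350 = 4234*(1/2350) = 2117/1175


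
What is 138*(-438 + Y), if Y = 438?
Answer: 0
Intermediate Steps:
138*(-438 + Y) = 138*(-438 + 438) = 138*0 = 0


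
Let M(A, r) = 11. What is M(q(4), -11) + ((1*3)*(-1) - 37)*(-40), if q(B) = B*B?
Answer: 1611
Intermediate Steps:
q(B) = B²
M(q(4), -11) + ((1*3)*(-1) - 37)*(-40) = 11 + ((1*3)*(-1) - 37)*(-40) = 11 + (3*(-1) - 37)*(-40) = 11 + (-3 - 37)*(-40) = 11 - 40*(-40) = 11 + 1600 = 1611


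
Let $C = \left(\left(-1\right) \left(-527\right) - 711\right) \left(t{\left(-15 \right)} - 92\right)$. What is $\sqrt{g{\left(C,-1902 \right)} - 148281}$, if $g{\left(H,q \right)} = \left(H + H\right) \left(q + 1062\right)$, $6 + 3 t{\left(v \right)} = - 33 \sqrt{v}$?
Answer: $\sqrt{-29205561 - 3400320 i \sqrt{15}} \approx 1189.9 - 5533.7 i$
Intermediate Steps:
$t{\left(v \right)} = -2 - 11 \sqrt{v}$ ($t{\left(v \right)} = -2 + \frac{\left(-33\right) \sqrt{v}}{3} = -2 - 11 \sqrt{v}$)
$C = 17296 + 2024 i \sqrt{15}$ ($C = \left(\left(-1\right) \left(-527\right) - 711\right) \left(\left(-2 - 11 \sqrt{-15}\right) - 92\right) = \left(527 - 711\right) \left(\left(-2 - 11 i \sqrt{15}\right) - 92\right) = - 184 \left(\left(-2 - 11 i \sqrt{15}\right) - 92\right) = - 184 \left(-94 - 11 i \sqrt{15}\right) = 17296 + 2024 i \sqrt{15} \approx 17296.0 + 7838.9 i$)
$g{\left(H,q \right)} = 2 H \left(1062 + q\right)$
$\sqrt{g{\left(C,-1902 \right)} - 148281} = \sqrt{2 \left(17296 + 2024 i \sqrt{15}\right) \left(1062 - 1902\right) - 148281} = \sqrt{2 \left(17296 + 2024 i \sqrt{15}\right) \left(-840\right) - 148281} = \sqrt{\left(-29057280 - 3400320 i \sqrt{15}\right) - 148281} = \sqrt{-29205561 - 3400320 i \sqrt{15}}$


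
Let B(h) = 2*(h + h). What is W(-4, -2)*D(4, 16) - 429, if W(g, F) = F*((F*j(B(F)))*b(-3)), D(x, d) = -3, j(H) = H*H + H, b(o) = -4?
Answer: 2259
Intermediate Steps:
B(h) = 4*h (B(h) = 2*(2*h) = 4*h)
j(H) = H + H² (j(H) = H² + H = H + H²)
W(g, F) = -16*F³*(1 + 4*F) (W(g, F) = F*((F*((4*F)*(1 + 4*F)))*(-4)) = F*((F*(4*F*(1 + 4*F)))*(-4)) = F*((4*F²*(1 + 4*F))*(-4)) = F*(-16*F²*(1 + 4*F)) = -16*F³*(1 + 4*F))
W(-4, -2)*D(4, 16) - 429 = ((-2)³*(-16 - 64*(-2)))*(-3) - 429 = -8*(-16 + 128)*(-3) - 429 = -8*112*(-3) - 429 = -896*(-3) - 429 = 2688 - 429 = 2259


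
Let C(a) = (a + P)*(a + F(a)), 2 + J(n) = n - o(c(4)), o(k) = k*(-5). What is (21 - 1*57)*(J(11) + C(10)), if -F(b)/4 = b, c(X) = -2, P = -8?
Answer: 2196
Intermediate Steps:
F(b) = -4*b
o(k) = -5*k
J(n) = -12 + n (J(n) = -2 + (n - (-5)*(-2)) = -2 + (n - 1*10) = -2 + (n - 10) = -2 + (-10 + n) = -12 + n)
C(a) = -3*a*(-8 + a) (C(a) = (a - 8)*(a - 4*a) = (-8 + a)*(-3*a) = -3*a*(-8 + a))
(21 - 1*57)*(J(11) + C(10)) = (21 - 1*57)*((-12 + 11) + 3*10*(8 - 1*10)) = (21 - 57)*(-1 + 3*10*(8 - 10)) = -36*(-1 + 3*10*(-2)) = -36*(-1 - 60) = -36*(-61) = 2196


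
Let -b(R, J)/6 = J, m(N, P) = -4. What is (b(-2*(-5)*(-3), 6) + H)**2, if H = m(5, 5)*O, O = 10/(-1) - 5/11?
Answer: 4096/121 ≈ 33.851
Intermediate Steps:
b(R, J) = -6*J
O = -115/11 (O = 10*(-1) - 5*1/11 = -10 - 5/11 = -115/11 ≈ -10.455)
H = 460/11 (H = -4*(-115/11) = 460/11 ≈ 41.818)
(b(-2*(-5)*(-3), 6) + H)**2 = (-6*6 + 460/11)**2 = (-36 + 460/11)**2 = (64/11)**2 = 4096/121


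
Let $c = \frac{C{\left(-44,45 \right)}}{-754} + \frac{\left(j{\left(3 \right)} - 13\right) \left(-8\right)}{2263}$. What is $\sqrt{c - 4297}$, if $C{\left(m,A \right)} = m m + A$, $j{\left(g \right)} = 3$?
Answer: $\frac{i \sqrt{12518118048679854}}{1706302} \approx 65.571 i$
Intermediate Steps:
$C{\left(m,A \right)} = A + m^{2}$ ($C{\left(m,A \right)} = m^{2} + A = A + m^{2}$)
$c = - \frac{4422683}{1706302}$ ($c = \frac{45 + \left(-44\right)^{2}}{-754} + \frac{\left(3 - 13\right) \left(-8\right)}{2263} = \left(45 + 1936\right) \left(- \frac{1}{754}\right) + \left(-10\right) \left(-8\right) \frac{1}{2263} = 1981 \left(- \frac{1}{754}\right) + 80 \cdot \frac{1}{2263} = - \frac{1981}{754} + \frac{80}{2263} = - \frac{4422683}{1706302} \approx -2.592$)
$\sqrt{c - 4297} = \sqrt{- \frac{4422683}{1706302} - 4297} = \sqrt{- \frac{7336402377}{1706302}} = \frac{i \sqrt{12518118048679854}}{1706302}$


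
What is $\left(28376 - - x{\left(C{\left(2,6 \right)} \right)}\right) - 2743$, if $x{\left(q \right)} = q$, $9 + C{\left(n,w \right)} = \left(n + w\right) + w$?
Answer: $25638$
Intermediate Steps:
$C{\left(n,w \right)} = -9 + n + 2 w$ ($C{\left(n,w \right)} = -9 + \left(\left(n + w\right) + w\right) = -9 + \left(n + 2 w\right) = -9 + n + 2 w$)
$\left(28376 - - x{\left(C{\left(2,6 \right)} \right)}\right) - 2743 = \left(28376 + \left(\left(-9 + 2 + 2 \cdot 6\right) - 0\right)\right) - 2743 = \left(28376 + \left(\left(-9 + 2 + 12\right) + 0\right)\right) - 2743 = \left(28376 + \left(5 + 0\right)\right) - 2743 = \left(28376 + 5\right) - 2743 = 28381 - 2743 = 25638$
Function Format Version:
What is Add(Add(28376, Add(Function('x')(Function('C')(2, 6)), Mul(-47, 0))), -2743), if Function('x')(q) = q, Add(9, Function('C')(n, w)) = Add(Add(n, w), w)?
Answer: 25638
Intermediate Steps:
Function('C')(n, w) = Add(-9, n, Mul(2, w)) (Function('C')(n, w) = Add(-9, Add(Add(n, w), w)) = Add(-9, Add(n, Mul(2, w))) = Add(-9, n, Mul(2, w)))
Add(Add(28376, Add(Function('x')(Function('C')(2, 6)), Mul(-47, 0))), -2743) = Add(Add(28376, Add(Add(-9, 2, Mul(2, 6)), Mul(-47, 0))), -2743) = Add(Add(28376, Add(Add(-9, 2, 12), 0)), -2743) = Add(Add(28376, Add(5, 0)), -2743) = Add(Add(28376, 5), -2743) = Add(28381, -2743) = 25638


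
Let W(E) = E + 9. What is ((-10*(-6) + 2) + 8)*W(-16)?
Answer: -490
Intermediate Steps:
W(E) = 9 + E
((-10*(-6) + 2) + 8)*W(-16) = ((-10*(-6) + 2) + 8)*(9 - 16) = ((60 + 2) + 8)*(-7) = (62 + 8)*(-7) = 70*(-7) = -490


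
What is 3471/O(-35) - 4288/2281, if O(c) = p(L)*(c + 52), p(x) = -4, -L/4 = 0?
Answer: -8208935/155108 ≈ -52.924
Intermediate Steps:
L = 0 (L = -4*0 = 0)
O(c) = -208 - 4*c (O(c) = -4*(c + 52) = -4*(52 + c) = -208 - 4*c)
3471/O(-35) - 4288/2281 = 3471/(-208 - 4*(-35)) - 4288/2281 = 3471/(-208 + 140) - 4288*1/2281 = 3471/(-68) - 4288/2281 = 3471*(-1/68) - 4288/2281 = -3471/68 - 4288/2281 = -8208935/155108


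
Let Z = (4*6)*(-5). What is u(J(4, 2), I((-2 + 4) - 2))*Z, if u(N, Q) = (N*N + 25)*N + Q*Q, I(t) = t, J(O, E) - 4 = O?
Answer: -85440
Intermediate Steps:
J(O, E) = 4 + O
Z = -120 (Z = 24*(-5) = -120)
u(N, Q) = Q**2 + N*(25 + N**2) (u(N, Q) = (N**2 + 25)*N + Q**2 = (25 + N**2)*N + Q**2 = N*(25 + N**2) + Q**2 = Q**2 + N*(25 + N**2))
u(J(4, 2), I((-2 + 4) - 2))*Z = ((4 + 4)**3 + ((-2 + 4) - 2)**2 + 25*(4 + 4))*(-120) = (8**3 + (2 - 2)**2 + 25*8)*(-120) = (512 + 0**2 + 200)*(-120) = (512 + 0 + 200)*(-120) = 712*(-120) = -85440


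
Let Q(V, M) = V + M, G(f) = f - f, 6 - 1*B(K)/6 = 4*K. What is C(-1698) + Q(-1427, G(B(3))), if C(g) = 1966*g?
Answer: -3339695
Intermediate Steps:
B(K) = 36 - 24*K
G(f) = 0
Q(V, M) = M + V
C(-1698) + Q(-1427, G(B(3))) = 1966*(-1698) + (0 - 1427) = -3338268 - 1427 = -3339695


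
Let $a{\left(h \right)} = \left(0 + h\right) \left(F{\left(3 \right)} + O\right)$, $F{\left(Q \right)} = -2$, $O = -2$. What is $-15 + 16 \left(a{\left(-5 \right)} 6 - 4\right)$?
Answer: $1841$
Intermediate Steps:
$a{\left(h \right)} = - 4 h$ ($a{\left(h \right)} = \left(0 + h\right) \left(-2 - 2\right) = h \left(-4\right) = - 4 h$)
$-15 + 16 \left(a{\left(-5 \right)} 6 - 4\right) = -15 + 16 \left(\left(-4\right) \left(-5\right) 6 - 4\right) = -15 + 16 \left(20 \cdot 6 - 4\right) = -15 + 16 \left(120 - 4\right) = -15 + 16 \cdot 116 = -15 + 1856 = 1841$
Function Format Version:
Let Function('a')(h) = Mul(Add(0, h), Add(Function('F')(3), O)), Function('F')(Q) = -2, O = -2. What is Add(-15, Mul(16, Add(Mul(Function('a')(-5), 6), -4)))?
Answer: 1841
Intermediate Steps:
Function('a')(h) = Mul(-4, h) (Function('a')(h) = Mul(Add(0, h), Add(-2, -2)) = Mul(h, -4) = Mul(-4, h))
Add(-15, Mul(16, Add(Mul(Function('a')(-5), 6), -4))) = Add(-15, Mul(16, Add(Mul(Mul(-4, -5), 6), -4))) = Add(-15, Mul(16, Add(Mul(20, 6), -4))) = Add(-15, Mul(16, Add(120, -4))) = Add(-15, Mul(16, 116)) = Add(-15, 1856) = 1841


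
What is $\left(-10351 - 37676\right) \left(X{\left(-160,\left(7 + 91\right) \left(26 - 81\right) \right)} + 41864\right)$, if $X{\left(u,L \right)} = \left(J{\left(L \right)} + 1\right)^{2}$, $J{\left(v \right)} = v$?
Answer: $-1396778125995$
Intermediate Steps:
$X{\left(u,L \right)} = \left(1 + L\right)^{2}$ ($X{\left(u,L \right)} = \left(L + 1\right)^{2} = \left(1 + L\right)^{2}$)
$\left(-10351 - 37676\right) \left(X{\left(-160,\left(7 + 91\right) \left(26 - 81\right) \right)} + 41864\right) = \left(-10351 - 37676\right) \left(\left(1 + \left(7 + 91\right) \left(26 - 81\right)\right)^{2} + 41864\right) = - 48027 \left(\left(1 + 98 \left(-55\right)\right)^{2} + 41864\right) = - 48027 \left(\left(1 - 5390\right)^{2} + 41864\right) = - 48027 \left(\left(-5389\right)^{2} + 41864\right) = - 48027 \left(29041321 + 41864\right) = \left(-48027\right) 29083185 = -1396778125995$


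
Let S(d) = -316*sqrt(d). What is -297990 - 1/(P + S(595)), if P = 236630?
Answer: -1666787474565083/5593434258 - 79*sqrt(595)/13983585645 ≈ -2.9799e+5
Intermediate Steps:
-297990 - 1/(P + S(595)) = -297990 - 1/(236630 - 316*sqrt(595))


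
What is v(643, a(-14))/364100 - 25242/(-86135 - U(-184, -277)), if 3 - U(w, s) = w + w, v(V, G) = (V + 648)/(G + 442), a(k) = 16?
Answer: 300672290489/1030396446200 ≈ 0.29180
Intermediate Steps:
v(V, G) = (648 + V)/(442 + G)
U(w, s) = 3 - 2*w (U(w, s) = 3 - (w + w) = 3 - 2*w)
v(643, a(-14))/364100 - 25242/(-86135 - U(-184, -277)) = ((648 + 643)/(442 + 16))/364100 - 25242/(-86135 - (3 - 2*(-184))) = (1291/458)*(1/364100) - 25242/(-86135 - (3 + 368)) = ((1/458)*1291)*(1/364100) - 25242/(-86135 - 1*371) = (1291/458)*(1/364100) - 25242/(-86135 - 371) = 1291/166757800 - 25242/(-86506) = 1291/166757800 - 25242*(-1/86506) = 1291/166757800 + 1803/6179 = 300672290489/1030396446200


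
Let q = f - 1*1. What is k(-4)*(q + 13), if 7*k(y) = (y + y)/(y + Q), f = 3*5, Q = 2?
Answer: 108/7 ≈ 15.429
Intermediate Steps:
f = 15
k(y) = 2*y/(7*(2 + y)) (k(y) = ((y + y)/(y + 2))/7 = ((2*y)/(2 + y))/7 = (2*y/(2 + y))/7 = 2*y/(7*(2 + y)))
q = 14 (q = 15 - 1*1 = 15 - 1 = 14)
k(-4)*(q + 13) = ((2/7)*(-4)/(2 - 4))*(14 + 13) = ((2/7)*(-4)/(-2))*27 = ((2/7)*(-4)*(-1/2))*27 = (4/7)*27 = 108/7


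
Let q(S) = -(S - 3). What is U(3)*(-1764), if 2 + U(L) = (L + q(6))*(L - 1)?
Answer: 3528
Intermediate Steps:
q(S) = 3 - S (q(S) = -(-3 + S) = 3 - S)
U(L) = -2 + (-1 + L)*(-3 + L) (U(L) = -2 + (L + (3 - 1*6))*(L - 1) = -2 + (L + (3 - 6))*(-1 + L) = -2 + (L - 3)*(-1 + L) = -2 + (-3 + L)*(-1 + L) = -2 + (-1 + L)*(-3 + L))
U(3)*(-1764) = (1 + 3² - 4*3)*(-1764) = (1 + 9 - 12)*(-1764) = -2*(-1764) = 3528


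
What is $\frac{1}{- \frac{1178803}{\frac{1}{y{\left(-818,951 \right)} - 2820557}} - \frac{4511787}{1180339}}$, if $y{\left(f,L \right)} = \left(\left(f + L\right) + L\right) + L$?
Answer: $\frac{1180339}{3921655304673495487} \approx 3.0098 \cdot 10^{-13}$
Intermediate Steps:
$y{\left(f,L \right)} = f + 3 L$ ($y{\left(f,L \right)} = \left(\left(L + f\right) + L\right) + L = \left(f + 2 L\right) + L = f + 3 L$)
$\frac{1}{- \frac{1178803}{\frac{1}{y{\left(-818,951 \right)} - 2820557}} - \frac{4511787}{1180339}} = \frac{1}{- \frac{1178803}{\frac{1}{\left(-818 + 3 \cdot 951\right) - 2820557}} - \frac{4511787}{1180339}} = \frac{1}{- \frac{1178803}{\frac{1}{\left(-818 + 2853\right) - 2820557}} - \frac{4511787}{1180339}} = \frac{1}{- \frac{1178803}{\frac{1}{2035 - 2820557}} - \frac{4511787}{1180339}} = \frac{1}{- \frac{1178803}{\frac{1}{-2818522}} - \frac{4511787}{1180339}} = \frac{1}{- \frac{1178803}{- \frac{1}{2818522}} - \frac{4511787}{1180339}} = \frac{1}{\left(-1178803\right) \left(-2818522\right) - \frac{4511787}{1180339}} = \frac{1}{3322482189166 - \frac{4511787}{1180339}} = \frac{1}{\frac{3921655304673495487}{1180339}} = \frac{1180339}{3921655304673495487}$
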